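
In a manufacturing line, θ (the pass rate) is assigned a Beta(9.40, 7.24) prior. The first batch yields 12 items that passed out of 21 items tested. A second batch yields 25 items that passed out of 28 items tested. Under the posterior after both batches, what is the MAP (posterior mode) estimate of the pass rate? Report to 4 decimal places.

The Beta prior is conjugate to a Binomial/Bernoulli likelihood; the update adds successes to α and failures to β.
After batch 1: Beta(9.40+12, 7.24+9) = Beta(21.40, 16.24).
After batch 2: Beta(21.40+25, 16.24+3) = Beta(46.40, 19.24).
Mode of Beta(a,b) for a,b>1 is (a−1)/(a+b−2) = 45.40/63.64 = 0.7134.

0.7134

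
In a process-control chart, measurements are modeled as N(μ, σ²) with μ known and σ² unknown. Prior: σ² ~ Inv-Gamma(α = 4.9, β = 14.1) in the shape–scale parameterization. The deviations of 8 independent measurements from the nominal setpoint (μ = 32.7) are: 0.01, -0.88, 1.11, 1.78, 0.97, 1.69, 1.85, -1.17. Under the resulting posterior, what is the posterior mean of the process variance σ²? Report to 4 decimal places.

2.6559

With known mean μ and an Inverse-Gamma(α, β) prior on σ², the Normal likelihood is conjugate: posterior is Inv-Gamma(α + n/2, β + Σ(xᵢ−μ)²/2).
Σ(xᵢ−μ)² = (0.01)² + (-0.88)² + (1.11)² + (1.78)² + (0.97)² + (1.69)² + (1.85)² + (-1.17)² = 13.7634.
Posterior: Inv-Gamma(4.9 + 8/2, 14.1 + 13.7634/2) = Inv-Gamma(8.90, 20.98170).
E[σ²|data] = β/(α−1) = 20.98170/7.90 = 2.6559.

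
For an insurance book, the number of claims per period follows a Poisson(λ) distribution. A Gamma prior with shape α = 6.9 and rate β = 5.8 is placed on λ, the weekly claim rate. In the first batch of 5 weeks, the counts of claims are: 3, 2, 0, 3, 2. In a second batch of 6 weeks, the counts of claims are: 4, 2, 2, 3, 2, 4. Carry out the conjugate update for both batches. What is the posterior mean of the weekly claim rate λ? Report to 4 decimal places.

2.0179

With a Gamma(shape α, rate β) prior, the Poisson likelihood is conjugate: the posterior is Gamma(α + ΣXᵢ, β + n).
Batch 1: sum of counts S = 10 over n = 5 weeks.
After batch 1: Gamma(α+S, β+n) = Gamma(6.9+10, 5.8+5) = Gamma(16.9, 10.8).
Batch 2: sum of counts S = 17 over n = 6 weeks.
After batch 2: Gamma(α+S, β+n) = Gamma(16.9+17, 10.8+6) = Gamma(33.9, 16.8).
Posterior mean = α/β = 33.9/16.8 = 2.0179.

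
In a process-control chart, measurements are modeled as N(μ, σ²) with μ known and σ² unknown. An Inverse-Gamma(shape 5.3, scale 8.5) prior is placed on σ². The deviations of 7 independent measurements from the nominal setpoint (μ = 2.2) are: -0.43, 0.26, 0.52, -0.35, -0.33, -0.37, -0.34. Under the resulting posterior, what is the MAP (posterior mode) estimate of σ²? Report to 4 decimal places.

0.9187

With known mean μ and an Inverse-Gamma(α, β) prior on σ², the Normal likelihood is conjugate: posterior is Inv-Gamma(α + n/2, β + Σ(xᵢ−μ)²/2).
Σ(xᵢ−μ)² = (-0.43)² + (0.26)² + (0.52)² + (-0.35)² + (-0.33)² + (-0.37)² + (-0.34)² = 1.0068.
Posterior: Inv-Gamma(5.3 + 7/2, 8.5 + 1.0068/2) = Inv-Gamma(8.80, 9.00340).
Mode = β/(α+1) = 9.00340/9.80 = 0.9187.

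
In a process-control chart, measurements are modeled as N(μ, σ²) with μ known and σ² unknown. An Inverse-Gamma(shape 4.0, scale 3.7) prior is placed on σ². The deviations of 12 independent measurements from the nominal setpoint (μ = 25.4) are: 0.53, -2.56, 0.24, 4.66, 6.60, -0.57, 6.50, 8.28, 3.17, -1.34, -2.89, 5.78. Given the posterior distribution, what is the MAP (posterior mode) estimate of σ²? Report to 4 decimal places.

11.1048

With known mean μ and an Inverse-Gamma(α, β) prior on σ², the Normal likelihood is conjugate: posterior is Inv-Gamma(α + n/2, β + Σ(xᵢ−μ)²/2).
Σ(xᵢ−μ)² = (0.53)² + (-2.56)² + (0.24)² + (4.66)² + (6.60)² + (-0.57)² + (6.50)² + (8.28)² + (3.17)² + (-1.34)² + (-2.89)² + (5.78)² = 236.9060.
Posterior: Inv-Gamma(4.0 + 12/2, 3.7 + 236.9060/2) = Inv-Gamma(10.00, 122.15300).
Mode = β/(α+1) = 122.15300/11.00 = 11.1048.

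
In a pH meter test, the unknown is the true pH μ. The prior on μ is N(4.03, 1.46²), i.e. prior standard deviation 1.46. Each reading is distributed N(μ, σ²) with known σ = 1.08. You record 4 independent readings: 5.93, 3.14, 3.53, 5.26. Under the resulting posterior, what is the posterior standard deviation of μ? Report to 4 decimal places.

0.5065

For Normal data with known variance σ², a Normal(μ₀, σ₀²) prior on μ is conjugate. Posterior precision = 1/σ₀² + n/σ²; posterior mean is the precision-weighted average of μ₀ and x̄.
σ₀² = 1.46² = 2.1316, σ² = 1.08² = 1.1664; σ² + n·σ₀² = 1.1664 + 4·2.1316 = 9.6928.
Posterior precision = 1/σ₀² + n/σ² = 1/2.1316 + 4/1.1664 = (σ² + n·σ₀²)/(σ₀²σ²) = 9.6928/(2.1316·1.1664); posterior variance σₙ² = σ₀²σ²/(σ² + n·σ₀²) = 2.1316·1.1664/9.6928 = 0.256510.
Posterior SD = √σₙ² = √(2.1316·1.1664/9.6928) = 0.5065.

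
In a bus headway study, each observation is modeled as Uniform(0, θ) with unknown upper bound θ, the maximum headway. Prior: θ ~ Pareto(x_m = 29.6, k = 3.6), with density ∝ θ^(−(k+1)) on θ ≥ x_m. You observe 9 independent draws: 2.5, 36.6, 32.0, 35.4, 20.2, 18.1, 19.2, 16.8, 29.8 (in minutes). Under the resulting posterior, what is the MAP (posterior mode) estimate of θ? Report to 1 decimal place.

A Pareto(scale x_m, shape k) prior on the upper bound θ of Uniform(0, θ) is conjugate: posterior is Pareto(max(x_m, max xᵢ), k + n).
Sample maximum = 36.6; prior scale x_m = 29.6 → posterior scale = max = 36.6.
Posterior shape = 3.6 + 9 = 12.6.
The Pareto density is decreasing on [x_m, ∞), so the mode is x_m = 36.6.

36.6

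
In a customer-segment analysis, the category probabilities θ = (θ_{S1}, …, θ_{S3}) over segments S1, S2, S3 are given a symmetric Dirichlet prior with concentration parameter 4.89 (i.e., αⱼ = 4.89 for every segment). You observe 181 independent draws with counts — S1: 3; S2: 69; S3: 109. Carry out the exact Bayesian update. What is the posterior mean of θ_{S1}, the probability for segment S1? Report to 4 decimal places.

The Dirichlet prior is conjugate to the Multinomial likelihood: each posterior αⱼ = prior αⱼ + observed count nⱼ.
Posterior concentration: (7.89, 73.89, 113.89), total = 195.67.
E[θ_{S1}|data] = α_{S1}/Σα = 7.89/195.67 = 0.0403.

0.0403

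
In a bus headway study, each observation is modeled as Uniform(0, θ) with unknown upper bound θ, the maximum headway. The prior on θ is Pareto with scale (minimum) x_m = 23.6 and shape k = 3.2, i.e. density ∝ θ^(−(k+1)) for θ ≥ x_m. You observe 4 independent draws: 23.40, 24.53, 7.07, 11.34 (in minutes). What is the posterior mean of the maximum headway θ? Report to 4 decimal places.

28.4865

A Pareto(scale x_m, shape k) prior on the upper bound θ of Uniform(0, θ) is conjugate: posterior is Pareto(max(x_m, max xᵢ), k + n).
Sample maximum = 24.53; prior scale x_m = 23.6 → posterior scale = max = 24.53.
Posterior shape = 3.2 + 4 = 7.2.
E[θ|data] = k·x_m/(k−1) = 7.2·24.53/6.2 = 28.4865.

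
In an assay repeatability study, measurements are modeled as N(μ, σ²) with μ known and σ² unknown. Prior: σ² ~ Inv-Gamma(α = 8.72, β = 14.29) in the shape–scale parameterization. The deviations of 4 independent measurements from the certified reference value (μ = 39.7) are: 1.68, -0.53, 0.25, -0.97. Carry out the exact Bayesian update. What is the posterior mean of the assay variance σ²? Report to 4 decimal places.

1.6814

With known mean μ and an Inverse-Gamma(α, β) prior on σ², the Normal likelihood is conjugate: posterior is Inv-Gamma(α + n/2, β + Σ(xᵢ−μ)²/2).
Σ(xᵢ−μ)² = (1.68)² + (-0.53)² + (0.25)² + (-0.97)² = 4.1067.
Posterior: Inv-Gamma(8.72 + 4/2, 14.29 + 4.1067/2) = Inv-Gamma(10.72, 16.34335).
E[σ²|data] = β/(α−1) = 16.34335/9.72 = 1.6814.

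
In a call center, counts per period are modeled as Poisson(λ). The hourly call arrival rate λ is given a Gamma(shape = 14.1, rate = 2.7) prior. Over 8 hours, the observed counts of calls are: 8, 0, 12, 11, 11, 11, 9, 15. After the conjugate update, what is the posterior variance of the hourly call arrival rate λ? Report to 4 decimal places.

With a Gamma(shape α, rate β) prior, the Poisson likelihood is conjugate: the posterior is Gamma(α + ΣXᵢ, β + n).
Sum of counts S = 77 over n = 8 hours.
Posterior: Gamma(α+S, β+n) = Gamma(14.1+77, 2.7+8) = Gamma(91.1, 10.7).
Var = α/β² = 91.1/10.7² = 0.7957.

0.7957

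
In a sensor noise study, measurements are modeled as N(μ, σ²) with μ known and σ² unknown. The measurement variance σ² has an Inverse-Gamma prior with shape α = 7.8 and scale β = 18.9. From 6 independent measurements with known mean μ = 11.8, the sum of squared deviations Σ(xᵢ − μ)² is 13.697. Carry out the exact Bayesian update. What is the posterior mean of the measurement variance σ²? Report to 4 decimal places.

With known mean μ and an Inverse-Gamma(α, β) prior on σ², the Normal likelihood is conjugate: posterior is Inv-Gamma(α + n/2, β + Σ(xᵢ−μ)²/2).
Posterior: Inv-Gamma(7.8 + 6/2, 18.9 + 13.697/2) = Inv-Gamma(10.80, 25.7485).
E[σ²|data] = β/(α−1) = 25.7485/9.80 = 2.6274.

2.6274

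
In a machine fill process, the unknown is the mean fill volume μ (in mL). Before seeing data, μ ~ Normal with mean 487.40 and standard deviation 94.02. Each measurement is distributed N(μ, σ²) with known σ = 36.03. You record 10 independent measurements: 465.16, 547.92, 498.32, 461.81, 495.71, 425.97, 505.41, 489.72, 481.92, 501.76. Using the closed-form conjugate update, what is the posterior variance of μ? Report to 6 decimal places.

127.937270

For Normal data with known variance σ², a Normal(μ₀, σ₀²) prior on μ is conjugate. Posterior precision = 1/σ₀² + n/σ²; posterior mean is the precision-weighted average of μ₀ and x̄.
σ₀² = 94.02² = 8839.7604, σ² = 36.03² = 1298.1609; σ² + n·σ₀² = 1298.1609 + 10·8839.7604 = 89695.7649.
Posterior precision = 1/σ₀² + n/σ² = 1/8839.7604 + 10/1298.1609 = (σ² + n·σ₀²)/(σ₀²σ²) = 89695.7649/(8839.7604·1298.1609); posterior variance σₙ² = σ₀²σ²/(σ² + n·σ₀²) = 8839.7604·1298.1609/89695.7649 = 127.937270.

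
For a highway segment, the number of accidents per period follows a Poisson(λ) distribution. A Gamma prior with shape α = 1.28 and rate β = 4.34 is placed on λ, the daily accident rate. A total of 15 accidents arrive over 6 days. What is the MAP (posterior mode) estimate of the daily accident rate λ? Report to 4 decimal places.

1.4778

With a Gamma(shape α, rate β) prior, the Poisson likelihood is conjugate: the posterior is Gamma(α + ΣXᵢ, β + n).
Posterior: Gamma(α+S, β+n) = Gamma(1.28+15, 4.34+6) = Gamma(16.28, 10.34).
Mode of Gamma(α,β) for α≥1 is (α−1)/β = 15.28/10.34 = 1.4778.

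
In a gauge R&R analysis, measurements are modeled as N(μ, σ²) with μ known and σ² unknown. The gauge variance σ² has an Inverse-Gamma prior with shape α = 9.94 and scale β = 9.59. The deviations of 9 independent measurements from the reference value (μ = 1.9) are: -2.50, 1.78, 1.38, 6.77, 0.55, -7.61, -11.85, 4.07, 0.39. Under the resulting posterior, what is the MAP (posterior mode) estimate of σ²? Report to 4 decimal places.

With known mean μ and an Inverse-Gamma(α, β) prior on σ², the Normal likelihood is conjugate: posterior is Inv-Gamma(α + n/2, β + Σ(xᵢ−μ)²/2).
Σ(xᵢ−μ)² = (-2.50)² + (1.78)² + (1.38)² + (6.77)² + (0.55)² + (-7.61)² + (-11.85)² + (4.07)² + (0.39)² = 272.5098.
Posterior: Inv-Gamma(9.94 + 9/2, 9.59 + 272.5098/2) = Inv-Gamma(14.44, 145.84490).
Mode = β/(α+1) = 145.84490/15.44 = 9.4459.

9.4459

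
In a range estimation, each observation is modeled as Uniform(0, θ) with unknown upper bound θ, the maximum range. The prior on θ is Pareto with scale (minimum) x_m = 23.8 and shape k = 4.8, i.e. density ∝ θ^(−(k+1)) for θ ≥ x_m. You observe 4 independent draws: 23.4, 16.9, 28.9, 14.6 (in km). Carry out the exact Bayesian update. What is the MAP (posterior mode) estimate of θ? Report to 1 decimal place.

A Pareto(scale x_m, shape k) prior on the upper bound θ of Uniform(0, θ) is conjugate: posterior is Pareto(max(x_m, max xᵢ), k + n).
Sample maximum = 28.9; prior scale x_m = 23.8 → posterior scale = max = 28.9.
Posterior shape = 4.8 + 4 = 8.8.
The Pareto density is decreasing on [x_m, ∞), so the mode is x_m = 28.9.

28.9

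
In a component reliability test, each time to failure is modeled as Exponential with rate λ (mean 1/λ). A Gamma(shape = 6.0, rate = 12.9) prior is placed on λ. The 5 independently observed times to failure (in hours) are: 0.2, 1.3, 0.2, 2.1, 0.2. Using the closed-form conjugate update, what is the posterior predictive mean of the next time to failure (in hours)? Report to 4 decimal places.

1.6900

With a Gamma(shape α, rate β) prior on the exponential rate λ, the posterior after n observations with total T = Σxᵢ is Gamma(α+n, β+T).
Sum of observations T = 4.0 hours; n = 5.
Posterior: Gamma(6.0+5, 12.9+4.0) = Gamma(11.0, 16.9).
The predictive distribution for the next observation is Lomax; its mean is β/(α−1) = 16.9/10.0 = 1.6900.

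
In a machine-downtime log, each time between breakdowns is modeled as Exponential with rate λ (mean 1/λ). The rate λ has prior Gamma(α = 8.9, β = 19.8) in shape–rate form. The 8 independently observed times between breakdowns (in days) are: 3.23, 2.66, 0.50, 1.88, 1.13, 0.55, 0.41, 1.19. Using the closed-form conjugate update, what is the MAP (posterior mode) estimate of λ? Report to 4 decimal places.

With a Gamma(shape α, rate β) prior on the exponential rate λ, the posterior after n observations with total T = Σxᵢ is Gamma(α+n, β+T).
Sum of observations T = 11.55 days; n = 8.
Posterior: Gamma(8.9+8, 19.8+11.55) = Gamma(16.9, 31.35).
Mode = (α−1)/β = 0.5072.

0.5072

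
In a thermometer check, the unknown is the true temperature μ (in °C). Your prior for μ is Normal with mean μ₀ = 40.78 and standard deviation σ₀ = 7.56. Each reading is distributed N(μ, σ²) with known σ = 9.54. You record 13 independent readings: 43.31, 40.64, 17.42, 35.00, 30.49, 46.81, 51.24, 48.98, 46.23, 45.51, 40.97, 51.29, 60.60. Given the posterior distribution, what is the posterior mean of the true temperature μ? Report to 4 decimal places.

42.7228

For Normal data with known variance σ², a Normal(μ₀, σ₀²) prior on μ is conjugate. Posterior precision = 1/σ₀² + n/σ²; posterior mean is the precision-weighted average of μ₀ and x̄.
Σxᵢ = 43.31 + 40.64 + 17.42 + 35.00 + 30.49 + 46.81 + 51.24 + 48.98 + 46.23 + 45.51 + 40.97 + 51.29 + 60.60 = 558.49, so n·x̄ = 558.49.
σ₀² = 7.56² = 57.1536, σ² = 9.54² = 91.0116; σ² + n·σ₀² = 91.0116 + 13·57.1536 = 834.0084.
Posterior mean = (μ₀/σ₀² + n·x̄/σ²)/(1/σ₀² + n/σ²) = (σ²·μ₀ + σ₀²·n·x̄)/(σ² + n·σ₀²) = (91.0116·40.78 + 57.1536·558.49)/834.0084 = 35631.167112/834.0084 = 42.7228.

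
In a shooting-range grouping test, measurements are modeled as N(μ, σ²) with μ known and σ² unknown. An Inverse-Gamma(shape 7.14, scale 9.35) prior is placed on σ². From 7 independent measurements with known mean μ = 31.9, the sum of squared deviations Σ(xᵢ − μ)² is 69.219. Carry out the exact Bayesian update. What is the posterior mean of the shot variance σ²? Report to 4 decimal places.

With known mean μ and an Inverse-Gamma(α, β) prior on σ², the Normal likelihood is conjugate: posterior is Inv-Gamma(α + n/2, β + Σ(xᵢ−μ)²/2).
Posterior: Inv-Gamma(7.14 + 7/2, 9.35 + 69.219/2) = Inv-Gamma(10.64, 43.9595).
E[σ²|data] = β/(α−1) = 43.9595/9.64 = 4.5601.

4.5601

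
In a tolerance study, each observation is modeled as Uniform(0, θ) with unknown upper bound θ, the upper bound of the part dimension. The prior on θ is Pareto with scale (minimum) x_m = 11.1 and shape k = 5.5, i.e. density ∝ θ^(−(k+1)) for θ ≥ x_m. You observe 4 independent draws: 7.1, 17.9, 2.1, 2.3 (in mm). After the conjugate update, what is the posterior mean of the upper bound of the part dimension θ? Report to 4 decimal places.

A Pareto(scale x_m, shape k) prior on the upper bound θ of Uniform(0, θ) is conjugate: posterior is Pareto(max(x_m, max xᵢ), k + n).
Sample maximum = 17.9; prior scale x_m = 11.1 → posterior scale = max = 17.9.
Posterior shape = 5.5 + 4 = 9.5.
E[θ|data] = k·x_m/(k−1) = 9.5·17.9/8.5 = 20.0059.

20.0059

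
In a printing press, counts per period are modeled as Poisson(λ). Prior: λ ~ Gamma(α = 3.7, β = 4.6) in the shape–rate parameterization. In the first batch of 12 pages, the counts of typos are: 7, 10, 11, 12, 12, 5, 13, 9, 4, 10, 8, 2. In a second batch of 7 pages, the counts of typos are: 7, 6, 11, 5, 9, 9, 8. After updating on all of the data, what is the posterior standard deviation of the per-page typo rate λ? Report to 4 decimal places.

With a Gamma(shape α, rate β) prior, the Poisson likelihood is conjugate: the posterior is Gamma(α + ΣXᵢ, β + n).
Batch 1: sum of counts S = 103 over n = 12 pages.
After batch 1: Gamma(α+S, β+n) = Gamma(3.7+103, 4.6+12) = Gamma(106.7, 16.6).
Batch 2: sum of counts S = 55 over n = 7 pages.
After batch 2: Gamma(α+S, β+n) = Gamma(106.7+55, 16.6+7) = Gamma(161.7, 23.6).
SD = √α/β = √161.7/23.6 = 0.5388.

0.5388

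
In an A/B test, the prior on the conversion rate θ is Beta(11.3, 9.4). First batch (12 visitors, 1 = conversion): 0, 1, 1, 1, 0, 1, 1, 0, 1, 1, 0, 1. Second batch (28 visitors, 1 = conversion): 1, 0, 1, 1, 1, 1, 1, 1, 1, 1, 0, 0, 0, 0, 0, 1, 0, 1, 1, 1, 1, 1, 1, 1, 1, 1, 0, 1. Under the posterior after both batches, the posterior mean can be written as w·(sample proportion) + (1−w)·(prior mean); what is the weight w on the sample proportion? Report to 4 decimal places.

The Beta prior is conjugate to a Binomial/Bernoulli likelihood; the update adds successes to α and failures to β.
Total number of visitors: n = 12 + 28 = 40.
Posterior mean = (α₀+k)/(α₀+β₀+n) = [n/(α₀+β₀+n)]·(k/n) + [(α₀+β₀)/(α₀+β₀+n)]·α₀/(α₀+β₀), so only n and the prior enter the weight.
The weight on the data is w = n/(α₀+β₀+n) = 40/(11.3+9.4+40) = 40/60.7 = 0.6590.

0.6590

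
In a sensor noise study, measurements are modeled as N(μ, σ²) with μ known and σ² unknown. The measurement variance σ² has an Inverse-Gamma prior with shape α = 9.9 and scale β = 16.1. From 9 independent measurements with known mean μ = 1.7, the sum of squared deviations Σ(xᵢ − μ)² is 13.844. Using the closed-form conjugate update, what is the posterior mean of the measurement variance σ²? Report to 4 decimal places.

With known mean μ and an Inverse-Gamma(α, β) prior on σ², the Normal likelihood is conjugate: posterior is Inv-Gamma(α + n/2, β + Σ(xᵢ−μ)²/2).
Posterior: Inv-Gamma(9.9 + 9/2, 16.1 + 13.844/2) = Inv-Gamma(14.40, 23.0220).
E[σ²|data] = β/(α−1) = 23.0220/13.40 = 1.7181.

1.7181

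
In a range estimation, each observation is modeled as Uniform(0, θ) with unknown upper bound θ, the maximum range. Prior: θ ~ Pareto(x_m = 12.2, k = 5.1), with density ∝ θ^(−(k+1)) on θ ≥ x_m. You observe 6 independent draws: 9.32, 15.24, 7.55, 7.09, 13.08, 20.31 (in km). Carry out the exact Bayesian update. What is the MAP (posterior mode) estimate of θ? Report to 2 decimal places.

20.31

A Pareto(scale x_m, shape k) prior on the upper bound θ of Uniform(0, θ) is conjugate: posterior is Pareto(max(x_m, max xᵢ), k + n).
Sample maximum = 20.31; prior scale x_m = 12.2 → posterior scale = max = 20.31.
Posterior shape = 5.1 + 6 = 11.1.
The Pareto density is decreasing on [x_m, ∞), so the mode is x_m = 20.31.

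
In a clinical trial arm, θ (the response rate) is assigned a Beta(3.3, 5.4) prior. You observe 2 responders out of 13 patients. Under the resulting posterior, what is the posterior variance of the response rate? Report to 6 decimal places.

0.008132

The Beta prior is conjugate to a Binomial/Bernoulli likelihood; the update adds successes to α and failures to β.
Posterior: Beta(α+k, β+n−k) = Beta(3.3+2, 5.4+11) = Beta(5.3, 16.4).
Var = αβ/((α+β)²(α+β+1)) = 5.3·16.4/(21.7²·22.7) = 0.008132.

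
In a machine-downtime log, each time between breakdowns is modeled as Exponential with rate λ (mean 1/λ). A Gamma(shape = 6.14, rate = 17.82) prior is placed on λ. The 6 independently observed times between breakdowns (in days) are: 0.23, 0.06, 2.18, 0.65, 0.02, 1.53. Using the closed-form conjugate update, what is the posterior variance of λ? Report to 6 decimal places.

0.024002

With a Gamma(shape α, rate β) prior on the exponential rate λ, the posterior after n observations with total T = Σxᵢ is Gamma(α+n, β+T).
Sum of observations T = 4.67 days; n = 6.
Posterior: Gamma(6.14+6, 17.82+4.67) = Gamma(12.14, 22.49).
Var = α/β² = 0.024002.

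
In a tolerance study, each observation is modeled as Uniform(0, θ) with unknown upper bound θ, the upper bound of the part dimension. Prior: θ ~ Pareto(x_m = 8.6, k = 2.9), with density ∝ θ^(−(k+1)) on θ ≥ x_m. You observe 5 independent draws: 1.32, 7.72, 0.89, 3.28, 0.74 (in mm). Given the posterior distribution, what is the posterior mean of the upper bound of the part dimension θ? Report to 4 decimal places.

A Pareto(scale x_m, shape k) prior on the upper bound θ of Uniform(0, θ) is conjugate: posterior is Pareto(max(x_m, max xᵢ), k + n).
Sample maximum = 7.72; prior scale x_m = 8.6 → posterior scale = max = 8.60.
Posterior shape = 2.9 + 5 = 7.9.
E[θ|data] = k·x_m/(k−1) = 7.9·8.60/6.9 = 9.8464.

9.8464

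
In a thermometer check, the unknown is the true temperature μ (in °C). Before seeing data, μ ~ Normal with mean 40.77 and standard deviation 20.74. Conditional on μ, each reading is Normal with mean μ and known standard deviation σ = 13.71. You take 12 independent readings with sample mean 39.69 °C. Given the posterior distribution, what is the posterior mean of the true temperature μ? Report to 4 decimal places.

For Normal data with known variance σ², a Normal(μ₀, σ₀²) prior on μ is conjugate. Posterior precision = 1/σ₀² + n/σ²; posterior mean is the precision-weighted average of μ₀ and x̄.
n·x̄ = 12·39.69 = 476.28.
σ₀² = 20.74² = 430.1476, σ² = 13.71² = 187.9641; σ² + n·σ₀² = 187.9641 + 12·430.1476 = 5349.7353.
Posterior mean = (μ₀/σ₀² + n·x̄/σ²)/(1/σ₀² + n/σ²) = (σ²·μ₀ + σ₀²·n·x̄)/(σ² + n·σ₀²) = (187.9641·40.77 + 430.1476·476.28)/5349.7353 = 212533.995285/5349.7353 = 39.7279.

39.7279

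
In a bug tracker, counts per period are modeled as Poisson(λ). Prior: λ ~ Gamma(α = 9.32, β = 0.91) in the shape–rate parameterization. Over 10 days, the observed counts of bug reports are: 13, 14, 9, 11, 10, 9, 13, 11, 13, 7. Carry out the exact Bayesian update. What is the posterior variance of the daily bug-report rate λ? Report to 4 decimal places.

1.0025

With a Gamma(shape α, rate β) prior, the Poisson likelihood is conjugate: the posterior is Gamma(α + ΣXᵢ, β + n).
Sum of counts S = 110 over n = 10 days.
Posterior: Gamma(α+S, β+n) = Gamma(9.32+110, 0.91+10) = Gamma(119.32, 10.91).
Var = α/β² = 119.32/10.91² = 1.0025.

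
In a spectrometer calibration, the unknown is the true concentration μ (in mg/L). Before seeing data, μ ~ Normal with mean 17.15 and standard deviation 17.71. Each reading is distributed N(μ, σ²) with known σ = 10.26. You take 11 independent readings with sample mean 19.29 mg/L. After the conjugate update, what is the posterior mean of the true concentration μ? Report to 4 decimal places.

19.2266

For Normal data with known variance σ², a Normal(μ₀, σ₀²) prior on μ is conjugate. Posterior precision = 1/σ₀² + n/σ²; posterior mean is the precision-weighted average of μ₀ and x̄.
n·x̄ = 11·19.29 = 212.19.
σ₀² = 17.71² = 313.6441, σ² = 10.26² = 105.2676; σ² + n·σ₀² = 105.2676 + 11·313.6441 = 3555.3527.
Posterior mean = (μ₀/σ₀² + n·x̄/σ²)/(1/σ₀² + n/σ²) = (σ²·μ₀ + σ₀²·n·x̄)/(σ² + n·σ₀²) = (105.2676·17.15 + 313.6441·212.19)/3555.3527 = 68357.480919/3555.3527 = 19.2266.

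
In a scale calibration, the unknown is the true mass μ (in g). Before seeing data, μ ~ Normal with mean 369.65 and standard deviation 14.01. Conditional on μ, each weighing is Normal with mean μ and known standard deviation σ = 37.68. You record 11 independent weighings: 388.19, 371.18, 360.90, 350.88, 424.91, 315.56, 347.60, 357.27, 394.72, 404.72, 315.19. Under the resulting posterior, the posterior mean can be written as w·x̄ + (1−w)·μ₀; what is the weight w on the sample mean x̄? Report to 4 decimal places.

For Normal data with known variance σ², a Normal(μ₀, σ₀²) prior on μ is conjugate. Posterior precision = 1/σ₀² + n/σ²; posterior mean is the precision-weighted average of μ₀ and x̄.
σ₀² = 14.01² = 196.2801, σ² = 37.68² = 1419.7824. Prior precision 1/σ₀² = 1/196.2801; data precision n/σ² = 11/1419.7824.
w = (n/σ²)/(1/σ₀² + n/σ²) = n·σ₀²/(σ² + n·σ₀²) = 11·196.2801/(1419.7824 + 11·196.2801) = 2159.0811/3578.8635 = 0.6033.

0.6033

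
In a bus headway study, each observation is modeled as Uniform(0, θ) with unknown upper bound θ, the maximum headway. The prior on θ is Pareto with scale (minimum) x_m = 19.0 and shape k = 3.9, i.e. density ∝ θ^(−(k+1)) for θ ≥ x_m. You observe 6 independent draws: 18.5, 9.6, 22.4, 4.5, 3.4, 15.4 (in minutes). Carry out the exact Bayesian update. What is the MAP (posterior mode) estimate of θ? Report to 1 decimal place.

A Pareto(scale x_m, shape k) prior on the upper bound θ of Uniform(0, θ) is conjugate: posterior is Pareto(max(x_m, max xᵢ), k + n).
Sample maximum = 22.4; prior scale x_m = 19.0 → posterior scale = max = 22.4.
Posterior shape = 3.9 + 6 = 9.9.
The Pareto density is decreasing on [x_m, ∞), so the mode is x_m = 22.4.

22.4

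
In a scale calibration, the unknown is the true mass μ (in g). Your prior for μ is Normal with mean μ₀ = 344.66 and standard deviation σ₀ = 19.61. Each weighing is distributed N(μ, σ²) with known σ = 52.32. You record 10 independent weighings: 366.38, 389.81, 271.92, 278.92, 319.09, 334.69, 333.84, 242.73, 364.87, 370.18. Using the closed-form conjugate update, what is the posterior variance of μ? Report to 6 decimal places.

For Normal data with known variance σ², a Normal(μ₀, σ₀²) prior on μ is conjugate. Posterior precision = 1/σ₀² + n/σ²; posterior mean is the precision-weighted average of μ₀ and x̄.
σ₀² = 19.61² = 384.5521, σ² = 52.32² = 2737.3824; σ² + n·σ₀² = 2737.3824 + 10·384.5521 = 6582.9034.
Posterior precision = 1/σ₀² + n/σ² = 1/384.5521 + 10/2737.3824 = (σ² + n·σ₀²)/(σ₀²σ²) = 6582.9034/(384.5521·2737.3824); posterior variance σₙ² = σ₀²σ²/(σ² + n·σ₀²) = 384.5521·2737.3824/6582.9034 = 159.909099.

159.909099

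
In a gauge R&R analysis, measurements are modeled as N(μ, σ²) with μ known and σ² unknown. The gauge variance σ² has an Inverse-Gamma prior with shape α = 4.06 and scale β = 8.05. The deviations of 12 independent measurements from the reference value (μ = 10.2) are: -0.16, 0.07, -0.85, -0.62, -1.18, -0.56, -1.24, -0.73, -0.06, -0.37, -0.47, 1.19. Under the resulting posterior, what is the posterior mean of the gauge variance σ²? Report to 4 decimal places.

1.2578

With known mean μ and an Inverse-Gamma(α, β) prior on σ², the Normal likelihood is conjugate: posterior is Inv-Gamma(α + n/2, β + Σ(xᵢ−μ)²/2).
Σ(xᵢ−μ)² = (-0.16)² + (0.07)² + (-0.85)² + (-0.62)² + (-1.18)² + (-0.56)² + (-1.24)² + (-0.73)² + (-0.06)² + (-0.37)² + (-0.47)² + (1.19)² = 6.6914.
Posterior: Inv-Gamma(4.06 + 12/2, 8.05 + 6.6914/2) = Inv-Gamma(10.06, 11.39570).
E[σ²|data] = β/(α−1) = 11.39570/9.06 = 1.2578.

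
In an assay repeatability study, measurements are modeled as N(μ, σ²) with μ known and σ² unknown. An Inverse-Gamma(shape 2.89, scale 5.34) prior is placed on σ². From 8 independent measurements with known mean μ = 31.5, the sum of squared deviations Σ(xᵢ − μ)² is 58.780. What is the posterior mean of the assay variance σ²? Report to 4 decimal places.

5.8964

With known mean μ and an Inverse-Gamma(α, β) prior on σ², the Normal likelihood is conjugate: posterior is Inv-Gamma(α + n/2, β + Σ(xᵢ−μ)²/2).
Posterior: Inv-Gamma(2.89 + 8/2, 5.34 + 58.780/2) = Inv-Gamma(6.89, 34.7300).
E[σ²|data] = β/(α−1) = 34.7300/5.89 = 5.8964.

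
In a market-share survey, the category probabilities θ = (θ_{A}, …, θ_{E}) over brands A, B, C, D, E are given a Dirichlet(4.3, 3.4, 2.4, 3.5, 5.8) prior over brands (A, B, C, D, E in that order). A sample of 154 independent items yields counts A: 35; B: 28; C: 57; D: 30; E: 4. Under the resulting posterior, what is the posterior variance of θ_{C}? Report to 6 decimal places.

The Dirichlet prior is conjugate to the Multinomial likelihood: each posterior αⱼ = prior αⱼ + observed count nⱼ.
Posterior concentration: (39.3, 31.4, 59.4, 33.5, 9.8), total = 173.4.
Var[θ_j] = α_j(Σα−α_j)/((Σα)²(Σα+1)) = 59.4·114.0/(173.4²·174.4) = 0.001291.

0.001291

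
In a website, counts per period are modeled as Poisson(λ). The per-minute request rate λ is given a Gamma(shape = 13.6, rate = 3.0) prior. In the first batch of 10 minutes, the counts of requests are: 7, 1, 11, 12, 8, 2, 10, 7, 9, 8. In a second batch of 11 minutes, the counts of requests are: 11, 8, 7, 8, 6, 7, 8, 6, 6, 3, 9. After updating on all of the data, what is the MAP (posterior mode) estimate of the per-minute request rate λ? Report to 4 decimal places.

6.9417

With a Gamma(shape α, rate β) prior, the Poisson likelihood is conjugate: the posterior is Gamma(α + ΣXᵢ, β + n).
Batch 1: sum of counts S = 75 over n = 10 minutes.
After batch 1: Gamma(α+S, β+n) = Gamma(13.6+75, 3.0+10) = Gamma(88.6, 13.0).
Batch 2: sum of counts S = 79 over n = 11 minutes.
After batch 2: Gamma(α+S, β+n) = Gamma(88.6+79, 13.0+11) = Gamma(167.6, 24.0).
Mode of Gamma(α,β) for α≥1 is (α−1)/β = 166.6/24.0 = 6.9417.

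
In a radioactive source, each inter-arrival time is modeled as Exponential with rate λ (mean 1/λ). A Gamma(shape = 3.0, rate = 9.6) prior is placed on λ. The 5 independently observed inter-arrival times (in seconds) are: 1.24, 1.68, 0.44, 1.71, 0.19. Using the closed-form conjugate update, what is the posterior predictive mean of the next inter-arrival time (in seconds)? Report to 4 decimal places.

With a Gamma(shape α, rate β) prior on the exponential rate λ, the posterior after n observations with total T = Σxᵢ is Gamma(α+n, β+T).
Sum of observations T = 5.26 seconds; n = 5.
Posterior: Gamma(3.0+5, 9.6+5.26) = Gamma(8.0, 14.86).
The predictive distribution for the next observation is Lomax; its mean is β/(α−1) = 14.86/7.0 = 2.1229.

2.1229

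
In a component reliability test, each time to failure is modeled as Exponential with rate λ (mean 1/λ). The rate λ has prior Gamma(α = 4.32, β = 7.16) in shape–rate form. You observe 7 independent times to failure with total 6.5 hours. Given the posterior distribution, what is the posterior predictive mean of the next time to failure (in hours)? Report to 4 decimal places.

With a Gamma(shape α, rate β) prior on the exponential rate λ, the posterior after n observations with total T = Σxᵢ is Gamma(α+n, β+T).
Posterior: Gamma(4.32+7, 7.16+6.5) = Gamma(11.32, 13.66).
The predictive distribution for the next observation is Lomax; its mean is β/(α−1) = 13.66/10.32 = 1.3236.

1.3236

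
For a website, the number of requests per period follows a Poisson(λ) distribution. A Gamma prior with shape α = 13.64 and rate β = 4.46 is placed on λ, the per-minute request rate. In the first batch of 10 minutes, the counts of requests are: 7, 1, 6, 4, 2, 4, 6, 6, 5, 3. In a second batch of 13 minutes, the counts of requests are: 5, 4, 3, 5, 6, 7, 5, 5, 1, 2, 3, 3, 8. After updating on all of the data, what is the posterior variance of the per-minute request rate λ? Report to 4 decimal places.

With a Gamma(shape α, rate β) prior, the Poisson likelihood is conjugate: the posterior is Gamma(α + ΣXᵢ, β + n).
Batch 1: sum of counts S = 44 over n = 10 minutes.
After batch 1: Gamma(α+S, β+n) = Gamma(13.64+44, 4.46+10) = Gamma(57.64, 14.46).
Batch 2: sum of counts S = 57 over n = 13 minutes.
After batch 2: Gamma(α+S, β+n) = Gamma(57.64+57, 14.46+13) = Gamma(114.64, 27.46).
Var = α/β² = 114.64/27.46² = 0.1520.

0.1520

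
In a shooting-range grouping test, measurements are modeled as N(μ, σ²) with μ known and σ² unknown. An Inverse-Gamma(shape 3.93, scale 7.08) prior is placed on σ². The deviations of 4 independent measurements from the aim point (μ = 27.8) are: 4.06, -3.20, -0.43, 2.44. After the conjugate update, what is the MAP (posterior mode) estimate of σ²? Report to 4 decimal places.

3.3926

With known mean μ and an Inverse-Gamma(α, β) prior on σ², the Normal likelihood is conjugate: posterior is Inv-Gamma(α + n/2, β + Σ(xᵢ−μ)²/2).
Σ(xᵢ−μ)² = (4.06)² + (-3.20)² + (-0.43)² + (2.44)² = 32.8621.
Posterior: Inv-Gamma(3.93 + 4/2, 7.08 + 32.8621/2) = Inv-Gamma(5.93, 23.51105).
Mode = β/(α+1) = 23.51105/6.93 = 3.3926.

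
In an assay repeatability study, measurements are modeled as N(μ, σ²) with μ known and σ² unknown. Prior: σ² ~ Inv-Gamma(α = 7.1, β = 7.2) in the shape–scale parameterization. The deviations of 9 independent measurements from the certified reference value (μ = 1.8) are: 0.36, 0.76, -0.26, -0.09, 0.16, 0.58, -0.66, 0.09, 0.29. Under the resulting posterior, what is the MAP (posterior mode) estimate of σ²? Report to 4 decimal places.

With known mean μ and an Inverse-Gamma(α, β) prior on σ², the Normal likelihood is conjugate: posterior is Inv-Gamma(α + n/2, β + Σ(xᵢ−μ)²/2).
Σ(xᵢ−μ)² = (0.36)² + (0.76)² + (-0.26)² + (-0.09)² + (0.16)² + (0.58)² + (-0.66)² + (0.09)² + (0.29)² = 1.6727.
Posterior: Inv-Gamma(7.1 + 9/2, 7.2 + 1.6727/2) = Inv-Gamma(11.60, 8.03635).
Mode = β/(α+1) = 8.03635/12.60 = 0.6378.

0.6378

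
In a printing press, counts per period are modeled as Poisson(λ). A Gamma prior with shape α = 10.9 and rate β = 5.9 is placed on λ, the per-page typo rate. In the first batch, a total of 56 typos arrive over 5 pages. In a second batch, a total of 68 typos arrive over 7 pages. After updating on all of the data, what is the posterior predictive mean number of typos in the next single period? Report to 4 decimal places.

With a Gamma(shape α, rate β) prior, the Poisson likelihood is conjugate: the posterior is Gamma(α + ΣXᵢ, β + n).
After batch 1: Gamma(α+S, β+n) = Gamma(10.9+56, 5.9+5) = Gamma(66.9, 10.9).
After batch 2: Gamma(α+S, β+n) = Gamma(66.9+68, 10.9+7) = Gamma(134.9, 17.9).
The predictive distribution for one future period is NegBinom with mean α/β = 7.5363.

7.5363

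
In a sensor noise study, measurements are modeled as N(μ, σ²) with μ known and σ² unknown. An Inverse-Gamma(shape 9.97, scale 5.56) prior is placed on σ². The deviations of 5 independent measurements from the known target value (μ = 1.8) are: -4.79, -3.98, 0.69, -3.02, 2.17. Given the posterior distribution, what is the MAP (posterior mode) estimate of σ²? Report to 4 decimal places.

With known mean μ and an Inverse-Gamma(α, β) prior on σ², the Normal likelihood is conjugate: posterior is Inv-Gamma(α + n/2, β + Σ(xᵢ−μ)²/2).
Σ(xᵢ−μ)² = (-4.79)² + (-3.98)² + (0.69)² + (-3.02)² + (2.17)² = 53.0899.
Posterior: Inv-Gamma(9.97 + 5/2, 5.56 + 53.0899/2) = Inv-Gamma(12.47, 32.10495).
Mode = β/(α+1) = 32.10495/13.47 = 2.3834.

2.3834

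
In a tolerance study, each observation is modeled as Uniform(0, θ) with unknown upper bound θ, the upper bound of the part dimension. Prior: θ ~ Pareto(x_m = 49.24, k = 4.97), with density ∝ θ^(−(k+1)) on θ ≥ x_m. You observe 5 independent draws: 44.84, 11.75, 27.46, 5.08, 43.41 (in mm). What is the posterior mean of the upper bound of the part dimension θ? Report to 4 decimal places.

54.7294

A Pareto(scale x_m, shape k) prior on the upper bound θ of Uniform(0, θ) is conjugate: posterior is Pareto(max(x_m, max xᵢ), k + n).
Sample maximum = 44.84; prior scale x_m = 49.24 → posterior scale = max = 49.24.
Posterior shape = 4.97 + 5 = 9.97.
E[θ|data] = k·x_m/(k−1) = 9.97·49.24/8.97 = 54.7294.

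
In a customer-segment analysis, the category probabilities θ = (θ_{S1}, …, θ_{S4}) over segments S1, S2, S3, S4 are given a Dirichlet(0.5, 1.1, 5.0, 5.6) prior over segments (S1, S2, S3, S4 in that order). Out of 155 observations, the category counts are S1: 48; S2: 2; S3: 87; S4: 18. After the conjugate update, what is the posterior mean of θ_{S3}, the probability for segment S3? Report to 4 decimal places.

The Dirichlet prior is conjugate to the Multinomial likelihood: each posterior αⱼ = prior αⱼ + observed count nⱼ.
Posterior concentration: (48.5, 3.1, 92.0, 23.6), total = 167.2.
E[θ_{S3}|data] = α_{S3}/Σα = 92.0/167.2 = 0.5502.

0.5502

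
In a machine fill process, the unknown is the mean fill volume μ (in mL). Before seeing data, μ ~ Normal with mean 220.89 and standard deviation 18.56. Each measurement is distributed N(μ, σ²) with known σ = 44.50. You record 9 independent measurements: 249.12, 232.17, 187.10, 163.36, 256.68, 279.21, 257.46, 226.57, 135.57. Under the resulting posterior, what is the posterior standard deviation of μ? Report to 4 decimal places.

For Normal data with known variance σ², a Normal(μ₀, σ₀²) prior on μ is conjugate. Posterior precision = 1/σ₀² + n/σ²; posterior mean is the precision-weighted average of μ₀ and x̄.
σ₀² = 18.56² = 344.4736, σ² = 44.50² = 1980.25; σ² + n·σ₀² = 1980.25 + 9·344.4736 = 5080.5124.
Posterior precision = 1/σ₀² + n/σ² = 1/344.4736 + 9/1980.25 = (σ² + n·σ₀²)/(σ₀²σ²) = 5080.5124/(344.4736·1980.25); posterior variance σₙ² = σ₀²σ²/(σ² + n·σ₀²) = 344.4736·1980.25/5080.5124 = 134.266742.
Posterior SD = √σₙ² = √(344.4736·1980.25/5080.5124) = 11.5874.

11.5874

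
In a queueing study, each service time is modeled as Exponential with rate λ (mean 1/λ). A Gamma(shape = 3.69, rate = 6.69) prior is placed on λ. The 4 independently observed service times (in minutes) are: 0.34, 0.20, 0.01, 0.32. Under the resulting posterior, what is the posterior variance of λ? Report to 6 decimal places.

With a Gamma(shape α, rate β) prior on the exponential rate λ, the posterior after n observations with total T = Σxᵢ is Gamma(α+n, β+T).
Sum of observations T = 0.87 minutes; n = 4.
Posterior: Gamma(3.69+4, 6.69+0.87) = Gamma(7.69, 7.56).
Var = α/β² = 0.134550.

0.134550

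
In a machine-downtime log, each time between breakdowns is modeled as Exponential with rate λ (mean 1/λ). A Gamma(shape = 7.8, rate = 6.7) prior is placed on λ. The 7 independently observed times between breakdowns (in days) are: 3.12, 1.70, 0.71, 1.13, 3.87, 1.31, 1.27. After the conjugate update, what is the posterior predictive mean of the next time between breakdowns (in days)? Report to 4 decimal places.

1.4355

With a Gamma(shape α, rate β) prior on the exponential rate λ, the posterior after n observations with total T = Σxᵢ is Gamma(α+n, β+T).
Sum of observations T = 13.11 days; n = 7.
Posterior: Gamma(7.8+7, 6.7+13.11) = Gamma(14.8, 19.81).
The predictive distribution for the next observation is Lomax; its mean is β/(α−1) = 19.81/13.8 = 1.4355.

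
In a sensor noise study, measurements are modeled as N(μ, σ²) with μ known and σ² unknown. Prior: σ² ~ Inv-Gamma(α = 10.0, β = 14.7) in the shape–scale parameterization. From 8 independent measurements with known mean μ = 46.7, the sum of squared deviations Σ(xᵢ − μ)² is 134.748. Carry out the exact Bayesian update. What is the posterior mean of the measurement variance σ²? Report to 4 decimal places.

With known mean μ and an Inverse-Gamma(α, β) prior on σ², the Normal likelihood is conjugate: posterior is Inv-Gamma(α + n/2, β + Σ(xᵢ−μ)²/2).
Posterior: Inv-Gamma(10.0 + 8/2, 14.7 + 134.748/2) = Inv-Gamma(14.00, 82.0740).
E[σ²|data] = β/(α−1) = 82.0740/13.00 = 6.3134.

6.3134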